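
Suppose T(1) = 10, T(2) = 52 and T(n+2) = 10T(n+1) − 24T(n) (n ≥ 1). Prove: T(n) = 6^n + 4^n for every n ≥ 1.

Base cases: T(1) = 10 and 6^1 + 4^1 = 10; T(2) = 52 and 6^2 + 4^2 = 52.
Assume T(j) = 6^j + 4^j for all 1 ≤ j ≤ k, where k ≥ 2.
Then T(k+1) = 10T(k) − 24T(k−1) = 10·(6^k + 4^k) − 24·(6^{k−1} + 4^{k−1}) = (10·6 − 24)6^{k−1} + (10·4 − 24)4^{k−1} = 36·6^{k−1} + 16·4^{k−1} = 6^{k+1} + 4^{k+1}.
By strong induction, T(n) = 6^n + 4^n for all n ≥ 1.

T(n) = 6^n + 4^n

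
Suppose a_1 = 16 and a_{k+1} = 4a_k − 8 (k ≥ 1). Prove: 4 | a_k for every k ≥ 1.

Base case: a_1 = 16 = 4·4, so 4 | a_1.
Assume 4 | a_j, so a_j = 4t for some integer t.
Then a_{j+1} = 4a_j − 8 = 4·(4t) − 8 = 4(4t − 2), so 4 | a_{j+1}.
By induction, 4 | a_k for all k ≥ 1.

4 | a_k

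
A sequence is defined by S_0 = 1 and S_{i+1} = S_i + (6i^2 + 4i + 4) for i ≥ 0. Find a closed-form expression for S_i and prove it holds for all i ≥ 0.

Claim: S_i = 2i^3 − i^2 + 3i + 1.

Base case: S_0 = 1, and 2·0^3 − 0^2 + 3·0 + 1 = 1.
Assume S_r = 2r^3 − r^2 + 3r + 1.
Then S_{r+1} = S_r + (6r^2 + 4r + 4) = (2r^3 − r^2 + 3r + 1) + (6r^2 + 4r + 4) = 2r^3 + 5r^2 + 7r + 5,
and 2·(r+1)^3 − (r+1)^2 + 3·(r+1) + 1 = 2r^3 + 5r^2 + 7r + 5.
This completes the inductive step, so S_i = 2i^3 − i^2 + 3i + 1 for all i ≥ 0.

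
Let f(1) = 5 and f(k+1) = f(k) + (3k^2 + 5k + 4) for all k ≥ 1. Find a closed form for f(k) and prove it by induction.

Claim: f(k) = k^3 + k^2 + 2k + 1.

Base case: f(1) = 5, and 1^3 + 1^2 + 2·1 + 1 = 5.
Assume f(j) = j^3 + j^2 + 2j + 1.
Then f(j+1) = f(j) + (3j^2 + 5j + 4) = (j^3 + j^2 + 2j + 1) + (3j^2 + 5j + 4) = j^3 + 4j^2 + 7j + 5,
and (j+1)^3 + (j+1)^2 + 2·(j+1) + 1 = j^3 + 4j^2 + 7j + 5.
Hence f(k) = k^3 + k^2 + 2k + 1 for every k ≥ 1, by induction.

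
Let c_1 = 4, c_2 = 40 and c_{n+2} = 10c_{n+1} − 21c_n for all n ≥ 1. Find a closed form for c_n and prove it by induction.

Claim: c_n = 7^n − 3^n.

Base cases: c_1 = 4 and 7^1 − 3^1 = 4; c_2 = 40 and 7^2 − 3^2 = 40.
Assume c_j = 7^j − 3^j for all 1 ≤ j ≤ m, where m ≥ 2.
Then c_{m+1} = 10c_m − 21c_{m−1} = 10·(7^m − 3^m) − 21·(7^{m−1} − 3^{m−1}) = (10·7 − 21)7^{m−1} − (10·3 − 21)3^{m−1} = 49·7^{m−1} − 9·3^{m−1} = 7^{m+1} − 3^{m+1}.
Hence c_n = 7^n − 3^n for every n ≥ 1, by strong induction.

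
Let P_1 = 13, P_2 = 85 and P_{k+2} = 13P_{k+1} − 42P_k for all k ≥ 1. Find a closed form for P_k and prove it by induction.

Claim: P_k = 6^k + 7^k.

Base cases: P_1 = 13 and 6^1 + 7^1 = 13; P_2 = 85 and 6^2 + 7^2 = 85.
Assume P_j = 6^j + 7^j for all 1 ≤ j ≤ m, where m ≥ 2.
Then P_{m+1} = 13P_m − 42P_{m−1} = 13·(6^m + 7^m) − 42·(6^{m−1} + 7^{m−1}) = (13·6 − 42)6^{m−1} + (13·7 − 42)7^{m−1} = 36·6^{m−1} + 49·7^{m−1} = 6^{m+1} + 7^{m+1}.
This completes the inductive step, so P_k = 6^k + 7^k for all k ≥ 1.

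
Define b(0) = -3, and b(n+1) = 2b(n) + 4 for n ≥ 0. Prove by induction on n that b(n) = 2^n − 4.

Base case: b(0) = -3, and 2^0 − 4 = 1 − 4 = -3.
Assume b(r) = 2^r − 4 for some r ≥ 0.
Then b(r+1) = 2b(r) + 4 = 2·(2^r − 4) + 4 = 2^{r+1} − 8 + 4 = 2^{r+1} − 4.
This completes the inductive step, so b(n) = 2^n − 4 for all n ≥ 0.

b(n) = 2^n − 4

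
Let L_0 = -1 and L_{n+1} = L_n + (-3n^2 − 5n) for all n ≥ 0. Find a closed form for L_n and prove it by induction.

Claim: L_n = -n^3 − n^2 + 2n − 1.

Base case: L_0 = -1, and -0^3 − 0^2 + 2·0 − 1 = -1.
Assume L_j = -j^3 − j^2 + 2j − 1.
Then L_{j+1} = L_j + (-3j^2 − 5j) = (-j^3 − j^2 + 2j − 1) + (-3j^2 − 5j) = -j^3 − 4j^2 − 3j − 1,
and -(j+1)^3 − (j+1)^2 + 2·(j+1) − 1 = -j^3 − 4j^2 − 3j − 1.
By induction, L_n = -n^3 − n^2 + 2n − 1 for all n ≥ 0.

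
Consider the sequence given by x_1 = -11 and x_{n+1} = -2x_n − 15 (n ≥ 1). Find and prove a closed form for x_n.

Claim: x_n = 3·(-2)^n − 5.

Base case: x_1 = -11, and 3·(-2)^1 − 5 = -6 − 5 = -11.
Assume x_m = 3·(-2)^m − 5 for some m ≥ 1.
Then x_{m+1} = -2x_m − 15 = -2·(3·(-2)^m − 5) − 15 = -6·(-2)^m + 10 − 15 = 3·(-2)^{m+1} − 5.
This completes the inductive step, so x_n = 3·(-2)^n − 5 for all n ≥ 1.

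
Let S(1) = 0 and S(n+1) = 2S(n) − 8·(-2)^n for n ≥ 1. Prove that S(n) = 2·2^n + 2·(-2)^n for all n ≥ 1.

Base case: S(1) = 0, and 2·2^1 + 2·(-2)^1 = 4 − 4 = 0.
Assume S(k) = 2·2^k + 2·(-2)^k for some k ≥ 1.
Then S(k+1) = 2S(k) − 8·(-2)^k = 2·(2·2^k + 2·(-2)^k) − 8·(-2)^k = 2·2^{k+1} + 4·(-2)^k − 8·(-2)^k = 2·2^{k+1} − 4·(-2)^k = 2·2^{k+1} + 2·(-2)^{k+1}.
Hence S(n) = 2·2^n + 2·(-2)^n for every n ≥ 1, by induction.

S(n) = 2·2^n + 2·(-2)^n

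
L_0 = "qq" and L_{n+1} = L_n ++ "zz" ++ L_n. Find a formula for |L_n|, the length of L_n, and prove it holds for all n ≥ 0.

Claim: |L_n| = 2^{n+2} − 2.

Base case: |L_0| = 2, and 2^{0+2} − 2 = 2.
Assume |L_j| = 2^{j+2} − 2.
Then |L_{j+1}| = |L_j| + 2 + |L_j| = 2|L_j| + 2 = 2(2^{j+2} − 2) + 2 = 2^{j+3} − 4 + 2 = 2^{j+3} − 2.
By induction, |L_n| = 2^{n+2} − 2 for all n ≥ 0.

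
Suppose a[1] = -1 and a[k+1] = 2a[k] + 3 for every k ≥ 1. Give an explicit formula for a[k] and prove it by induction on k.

Claim: a[k] = 2^k − 3.

Base case: a[1] = -1, and 2^1 − 3 = 2 − 3 = -1.
Assume a[m] = 2^m − 3 for some m ≥ 1.
Then a[m+1] = 2a[m] + 3 = 2·(2^m − 3) + 3 = 2^{m+1} − 6 + 3 = 2^{m+1} − 3.
This completes the inductive step, so a[k] = 2^k − 3 for all k ≥ 1.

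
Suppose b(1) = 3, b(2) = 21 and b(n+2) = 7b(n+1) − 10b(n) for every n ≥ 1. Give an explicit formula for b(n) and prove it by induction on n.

Claim: b(n) = 5^n − 2^n.

Base cases: b(1) = 3 and 5^1 − 2^1 = 3; b(2) = 21 and 5^2 − 2^2 = 21.
Assume b(j) = 5^j − 2^j for all 1 ≤ j ≤ r, where r ≥ 2.
Then b(r+1) = 7b(r) − 10b(r−1) = 7·(5^r − 2^r) − 10·(5^{r−1} − 2^{r−1}) = (7·5 − 10)5^{r−1} − (7·2 − 10)2^{r−1} = 25·5^{r−1} − 4·2^{r−1} = 5^{r+1} − 2^{r+1}.
So the formula holds for r+1, and by strong induction b(n) = 5^n − 2^n for all n ≥ 1.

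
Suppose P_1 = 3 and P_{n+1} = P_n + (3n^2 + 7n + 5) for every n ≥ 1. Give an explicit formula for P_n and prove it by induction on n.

Claim: P_n = n^3 + 2n^2 + 2n − 2.

Base case: P_1 = 3, and 1^3 + 2·1^2 + 2·1 − 2 = 3.
Assume P_k = k^3 + 2k^2 + 2k − 2.
Then P_{k+1} = P_k + (3k^2 + 7k + 5) = (k^3 + 2k^2 + 2k − 2) + (3k^2 + 7k + 5) = k^3 + 5k^2 + 9k + 3,
and (k+1)^3 + 2·(k+1)^2 + 2·(k+1) − 2 = k^3 + 5k^2 + 9k + 3.
This completes the inductive step, so P_n = n^3 + 2n^2 + 2n − 2 for all n ≥ 1.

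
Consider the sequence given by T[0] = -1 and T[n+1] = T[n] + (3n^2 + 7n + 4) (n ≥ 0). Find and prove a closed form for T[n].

Claim: T[n] = n^3 + 2n^2 + n − 1.

Base case: T[0] = -1, and 0^3 + 2·0^2 + 0 − 1 = -1.
Assume T[r] = r^3 + 2r^2 + r − 1.
Then T[r+1] = T[r] + (3r^2 + 7r + 4) = (r^3 + 2r^2 + r − 1) + (3r^2 + 7r + 4) = r^3 + 5r^2 + 8r + 3,
and (r+1)^3 + 2·(r+1)^2 + (r+1) − 1 = r^3 + 5r^2 + 8r + 3.
This completes the inductive step, so T[n] = n^3 + 2n^2 + n − 1 for all n ≥ 0.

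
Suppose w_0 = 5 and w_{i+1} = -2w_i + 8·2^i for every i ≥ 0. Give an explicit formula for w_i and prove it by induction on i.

Claim: w_i = 3·(-2)^i + 2·2^i.

Base case: w_0 = 5, and 3·(-2)^0 + 2·2^0 = 3 + 2 = 5.
Assume w_j = 3·(-2)^j + 2·2^j for some j ≥ 0.
Then w_{j+1} = -2w_j + 8·2^j = -2·(3·(-2)^j + 2·2^j) + 8·2^j = 3·(-2)^{j+1} − 4·2^j + 8·2^j = 3·(-2)^{j+1} + 4·2^j = 3·(-2)^{j+1} + 2·2^{j+1}.
This completes the inductive step, so w_i = 3·(-2)^i + 2·2^i for all i ≥ 0.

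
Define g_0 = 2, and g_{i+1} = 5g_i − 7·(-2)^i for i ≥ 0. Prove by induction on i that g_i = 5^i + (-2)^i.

Base case: g_0 = 2, and 5^0 + (-2)^0 = 1 + 1 = 2.
Assume g_k = 5^k + (-2)^k for some k ≥ 0.
Then g_{k+1} = 5g_k − 7·(-2)^k = 5·(5^k + (-2)^k) − 7·(-2)^k = 5^{k+1} + 5·(-2)^k − 7·(-2)^k = 5^{k+1} − 2·(-2)^k = 5^{k+1} + (-2)^{k+1}.
Hence g_i = 5^i + (-2)^i for every i ≥ 0, by induction.

g_i = 5^i + (-2)^i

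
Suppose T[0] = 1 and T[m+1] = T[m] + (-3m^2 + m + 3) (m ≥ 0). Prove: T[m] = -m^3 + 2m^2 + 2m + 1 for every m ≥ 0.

Base case: T[0] = 1, and -0^3 + 2·0^2 + 2·0 + 1 = 1.
Assume T[k] = -k^3 + 2k^2 + 2k + 1.
Then T[k+1] = T[k] + (-3k^2 + k + 3) = (-k^3 + 2k^2 + 2k + 1) + (-3k^2 + k + 3) = -k^3 − k^2 + 3k + 4,
and -(k+1)^3 + 2·(k+1)^2 + 2·(k+1) + 1 = -k^3 − k^2 + 3k + 4.
By induction, T[m] = -m^3 + 2m^2 + 2m + 1 for all m ≥ 0.

T[m] = -m^3 + 2m^2 + 2m + 1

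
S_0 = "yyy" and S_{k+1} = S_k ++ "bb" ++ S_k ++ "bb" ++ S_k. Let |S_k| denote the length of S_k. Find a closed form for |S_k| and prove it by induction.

Claim: |S_k| = 5·3^k − 2.

Base case: |S_0| = 3, and 5·3^0 − 2 = 3.
Assume |S_m| = 5·3^m − 2.
Then |S_{m+1}| = 3|S_m| + 4 = 3(5·3^m − 2) + 4 = 5·3^{m+1} − 6 + 4 = 5·3^{m+1} − 2.
By induction, |S_k| = 5·3^k − 2 for all k ≥ 0.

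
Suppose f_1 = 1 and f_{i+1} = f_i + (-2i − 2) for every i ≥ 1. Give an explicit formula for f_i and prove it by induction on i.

Claim: f_i = -i^2 − i + 3.

Base case: f_1 = 1, and -1^2 − 1 + 3 = 1.
Assume f_k = -k^2 − k + 3.
Then f_{k+1} = f_k + (-2k − 2) = (-k^2 − k + 3) + (-2k − 2) = -k^2 − 3k + 1,
and -(k+1)^2 − (k+1) + 3 = -k^2 − 3k + 1.
Hence f_i = -i^2 − i + 3 for every i ≥ 1, by induction.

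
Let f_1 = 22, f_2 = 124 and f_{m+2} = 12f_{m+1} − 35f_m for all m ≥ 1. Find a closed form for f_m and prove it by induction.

Claim: f_m = 3·5^m + 7^m.

Base cases: f_1 = 22 and 3·5^1 + 7^1 = 22; f_2 = 124 and 3·5^2 + 7^2 = 124.
Assume f_i = 3·5^i + 7^i for all 1 ≤ i ≤ j, where j ≥ 2.
Then f_{j+1} = 12f_j − 35f_{j−1} = 12·(3·5^j + 7^j) − 35·(3·5^{j−1} + 7^{j−1}) = 3·(12·5 − 35)5^{j−1} + (12·7 − 35)7^{j−1} = 75·5^{j−1} + 49·7^{j−1} = 3·5^{j+1} + 7^{j+1}.
This completes the inductive step, so f_m = 3·5^m + 7^m for all m ≥ 1.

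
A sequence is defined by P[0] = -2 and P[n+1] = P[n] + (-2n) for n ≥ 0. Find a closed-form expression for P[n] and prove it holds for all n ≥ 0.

Claim: P[n] = -n^2 + n − 2.

Base case: P[0] = -2, and -0^2 + 0 − 2 = -2.
Assume P[m] = -m^2 + m − 2.
Then P[m+1] = P[m] + (-2m) = (-m^2 + m − 2) + (-2m) = -m^2 − m − 2,
and -(m+1)^2 + (m+1) − 2 = -m^2 − m − 2.
By induction, P[n] = -n^2 + n − 2 for all n ≥ 0.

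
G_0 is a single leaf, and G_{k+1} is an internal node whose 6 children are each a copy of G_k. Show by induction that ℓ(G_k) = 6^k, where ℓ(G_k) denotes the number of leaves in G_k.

Base case: ℓ(G_0) = 1, and 6^0 = 1.
Assume ℓ(G_r) = 6^r.
Then ℓ(G_{r+1}) = 6·ℓ(G_r) = 6·6^r = 6^{r+1}.
Hence ℓ(G_k) = 6^k for every k ≥ 0, by induction.

ℓ(G_k) = 6^k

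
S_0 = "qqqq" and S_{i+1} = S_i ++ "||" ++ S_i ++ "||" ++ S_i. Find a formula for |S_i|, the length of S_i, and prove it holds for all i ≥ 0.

Claim: |S_i| = 6·3^i − 2.

Base case: |S_0| = 4, and 6·3^0 − 2 = 4.
Assume |S_k| = 6·3^k − 2.
Then |S_{k+1}| = 3|S_k| + 4 = 3(6·3^k − 2) + 4 = 6·3^{k+1} − 6 + 4 = 6·3^{k+1} − 2.
Hence |S_i| = 6·3^i − 2 for every i ≥ 0, by induction.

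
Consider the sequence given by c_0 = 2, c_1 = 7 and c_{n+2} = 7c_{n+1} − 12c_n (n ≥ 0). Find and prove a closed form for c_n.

Claim: c_n = 3^n + 4^n.

Base cases: c_0 = 2 and 3^0 + 4^0 = 2; c_1 = 7 and 3^1 + 4^1 = 7.
Assume c_j = 3^j + 4^j for all 0 ≤ j ≤ r, where r ≥ 1.
Then c_{r+1} = 7c_r − 12c_{r−1} = 7·(3^r + 4^r) − 12·(3^{r−1} + 4^{r−1}) = (7·3 − 12)3^{r−1} + (7·4 − 12)4^{r−1} = 9·3^{r−1} + 16·4^{r−1} = 3^{r+1} + 4^{r+1}.
So the formula holds for r+1, and by strong induction c_n = 3^n + 4^n for all n ≥ 0.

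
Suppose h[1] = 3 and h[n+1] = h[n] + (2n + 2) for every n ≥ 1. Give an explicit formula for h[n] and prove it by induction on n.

Claim: h[n] = n^2 + n + 1.

Base case: h[1] = 3, and 1^2 + 1 + 1 = 3.
Assume h[r] = r^2 + r + 1.
Then h[r+1] = h[r] + (2r + 2) = (r^2 + r + 1) + (2r + 2) = r^2 + 3r + 3,
and (r+1)^2 + (r+1) + 1 = r^2 + 3r + 3.
Hence h[n] = n^2 + n + 1 for every n ≥ 1, by induction.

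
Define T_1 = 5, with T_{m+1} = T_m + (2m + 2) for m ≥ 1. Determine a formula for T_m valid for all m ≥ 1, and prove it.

Claim: T_m = m^2 + m + 3.

Base case: T_1 = 5, and 1^2 + 1 + 3 = 5.
Assume T_r = r^2 + r + 3.
Then T_{r+1} = T_r + (2r + 2) = (r^2 + r + 3) + (2r + 2) = r^2 + 3r + 5,
and (r+1)^2 + (r+1) + 3 = r^2 + 3r + 5.
Hence T_m = m^2 + m + 3 for every m ≥ 1, by induction.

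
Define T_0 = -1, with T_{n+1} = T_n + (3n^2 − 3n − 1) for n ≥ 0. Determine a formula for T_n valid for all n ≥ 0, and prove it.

Claim: T_n = n^3 − 3n^2 + n − 1.

Base case: T_0 = -1, and 0^3 − 3·0^2 + 0 − 1 = -1.
Assume T_k = k^3 − 3k^2 + k − 1.
Then T_{k+1} = T_k + (3k^2 − 3k − 1) = (k^3 − 3k^2 + k − 1) + (3k^2 − 3k − 1) = k^3 − 2k − 2,
and (k+1)^3 − 3·(k+1)^2 + (k+1) − 1 = k^3 − 2k − 2.
By induction, T_n = n^3 − 3n^2 + n − 1 for all n ≥ 0.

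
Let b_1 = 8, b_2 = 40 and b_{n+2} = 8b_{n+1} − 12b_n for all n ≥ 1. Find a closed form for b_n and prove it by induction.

Claim: b_n = 2^n + 6^n.

Base cases: b_1 = 8 and 2^1 + 6^1 = 8; b_2 = 40 and 2^2 + 6^2 = 40.
Assume b_j = 2^j + 6^j for all 1 ≤ j ≤ r, where r ≥ 2.
Then b_{r+1} = 8b_r − 12b_{r−1} = 8·(2^r + 6^r) − 12·(2^{r−1} + 6^{r−1}) = (8·2 − 12)2^{r−1} + (8·6 − 12)6^{r−1} = 4·2^{r−1} + 36·6^{r−1} = 2^{r+1} + 6^{r+1}.
By strong induction, b_n = 2^n + 6^n for all n ≥ 1.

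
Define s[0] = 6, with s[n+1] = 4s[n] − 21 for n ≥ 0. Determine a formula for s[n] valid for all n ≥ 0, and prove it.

Claim: s[n] = -4^n + 7.

Base case: s[0] = 6, and -4^0 + 7 = -1 + 7 = 6.
Assume s[m] = -4^m + 7 for some m ≥ 0.
Then s[m+1] = 4s[m] − 21 = 4·(-4^m + 7) − 21 = -4^{m+1} + 28 − 21 = -4^{m+1} + 7.
Hence s[n] = -4^n + 7 for every n ≥ 0, by induction.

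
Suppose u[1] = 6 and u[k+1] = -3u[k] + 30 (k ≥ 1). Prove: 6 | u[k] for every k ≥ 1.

Base case: u[1] = 6 = 6·1, so 6 | u[1].
Assume 6 | u[m], so u[m] = 6t for some integer t.
Then u[m+1] = -3u[m] + 30 = -3·(6t) + 30 = 6(-3t + 5), so 6 | u[m+1].
By induction, 6 | u[k] for all k ≥ 1.

6 | u[k]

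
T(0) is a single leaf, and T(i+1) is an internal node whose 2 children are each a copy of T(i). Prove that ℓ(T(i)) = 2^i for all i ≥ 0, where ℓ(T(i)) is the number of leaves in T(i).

Base case: ℓ(T(0)) = 1, and 2^0 = 1.
Assume ℓ(T(r)) = 2^r.
Then ℓ(T(r+1)) = 2·ℓ(T(r)) = 2·2^r = 2^{r+1}.
So the formula holds for r+1, and by induction ℓ(T(i)) = 2^i for all i ≥ 0.

ℓ(T(i)) = 2^i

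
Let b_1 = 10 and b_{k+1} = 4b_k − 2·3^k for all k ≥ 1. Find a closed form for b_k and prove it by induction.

Claim: b_k = 4^k + 2·3^k.

Base case: b_1 = 10, and 4^1 + 2·3^1 = 4 + 6 = 10.
Assume b_m = 4^m + 2·3^m for some m ≥ 1.
Then b_{m+1} = 4b_m − 2·3^m = 4·(4^m + 2·3^m) − 2·3^m = 4^{m+1} + 8·3^m − 2·3^m = 4^{m+1} + 6·3^m = 4^{m+1} + 2·3^{m+1}.
By induction, b_k = 4^k + 2·3^k for all k ≥ 1.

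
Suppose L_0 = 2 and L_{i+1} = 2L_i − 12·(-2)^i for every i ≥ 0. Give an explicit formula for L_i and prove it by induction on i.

Claim: L_i = -2^i + 3·(-2)^i.

Base case: L_0 = 2, and -2^0 + 3·(-2)^0 = -1 + 3 = 2.
Assume L_k = -2^k + 3·(-2)^k for some k ≥ 0.
Then L_{k+1} = 2L_k − 12·(-2)^k = 2·(-2^k + 3·(-2)^k) − 12·(-2)^k = -2^{k+1} + 6·(-2)^k − 12·(-2)^k = -2^{k+1} − 6·(-2)^k = -2^{k+1} + 3·(-2)^{k+1}.
This completes the inductive step, so L_i = -2^i + 3·(-2)^i for all i ≥ 0.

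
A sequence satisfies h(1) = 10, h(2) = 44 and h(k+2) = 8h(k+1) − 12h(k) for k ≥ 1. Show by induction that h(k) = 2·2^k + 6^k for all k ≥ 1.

Base cases: h(1) = 10 and 2·2^1 + 6^1 = 10; h(2) = 44 and 2·2^2 + 6^2 = 44.
Assume h(j) = 2·2^j + 6^j for all 1 ≤ j ≤ m, where m ≥ 2.
Then h(m+1) = 8h(m) − 12h(m−1) = 8·(2·2^m + 6^m) − 12·(2·2^{m−1} + 6^{m−1}) = 2·(8·2 − 12)2^{m−1} + (8·6 − 12)6^{m−1} = 8·2^{m−1} + 36·6^{m−1} = 2·2^{m+1} + 6^{m+1}.
Hence h(k) = 2·2^k + 6^k for every k ≥ 1, by strong induction.

h(k) = 2·2^k + 6^k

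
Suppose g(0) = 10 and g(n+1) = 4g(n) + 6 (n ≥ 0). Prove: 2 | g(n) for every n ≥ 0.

Base case: g(0) = 10 = 2·5, so 2 | g(0).
Assume 2 | g(j), so g(j) = 2t for some integer t.
Then g(j+1) = 4g(j) + 6 = 4·(2t) + 6 = 2(4t + 3), so 2 | g(j+1).
So the property holds for j+1, and by induction 2 | g(n) for all n ≥ 0.

2 | g(n)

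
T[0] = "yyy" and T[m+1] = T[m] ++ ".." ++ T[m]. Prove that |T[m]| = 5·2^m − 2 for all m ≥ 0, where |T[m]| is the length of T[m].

Base case: |T[0]| = 3, and 5·2^0 − 2 = 3.
Assume |T[k]| = 5·2^k − 2.
Then |T[k+1]| = |T[k]| + 2 + |T[k]| = 2|T[k]| + 2 = 2(5·2^k − 2) + 2 = 5·2^{k+1} − 4 + 2 = 5·2^{k+1} − 2.
This completes the inductive step, so |T[m]| = 5·2^m − 2 for all m ≥ 0.

|T[m]| = 5·2^m − 2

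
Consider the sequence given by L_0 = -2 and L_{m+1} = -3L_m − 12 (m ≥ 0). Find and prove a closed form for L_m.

Claim: L_m = (-3)^m − 3.

Base case: L_0 = -2, and (-3)^0 − 3 = 1 − 3 = -2.
Assume L_k = (-3)^k − 3 for some k ≥ 0.
Then L_{k+1} = -3L_k − 12 = -3·((-3)^k − 3) − 12 = -3·(-3)^k + 9 − 12 = (-3)^{k+1} − 3.
So the formula holds for k+1, and by induction L_m = (-3)^m − 3 for all m ≥ 0.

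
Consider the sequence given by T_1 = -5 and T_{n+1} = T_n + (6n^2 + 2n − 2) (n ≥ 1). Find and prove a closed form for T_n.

Claim: T_n = 2n^3 − 2n^2 − 2n − 3.

Base case: T_1 = -5, and 2·1^3 − 2·1^2 − 2·1 − 3 = -5.
Assume T_m = 2m^3 − 2m^2 − 2m − 3.
Then T_{m+1} = T_m + (6m^2 + 2m − 2) = (2m^3 − 2m^2 − 2m − 3) + (6m^2 + 2m − 2) = 2m^3 + 4m^2 − 5,
and 2·(m+1)^3 − 2·(m+1)^2 − 2·(m+1) − 3 = 2m^3 + 4m^2 − 5.
By induction, T_n = 2n^3 − 2n^2 − 2n − 3 for all n ≥ 1.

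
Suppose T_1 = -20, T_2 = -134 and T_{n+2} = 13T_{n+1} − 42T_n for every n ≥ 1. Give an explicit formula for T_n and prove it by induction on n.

Claim: T_n = -6^n − 2·7^n.

Base cases: T_1 = -20 and -6^1 − 2·7^1 = -20; T_2 = -134 and -6^2 − 2·7^2 = -134.
Assume T_i = -6^i − 2·7^i for all 1 ≤ i ≤ j, where j ≥ 2.
Then T_{j+1} = 13T_j − 42T_{j−1} = 13·(-6^j − 2·7^j) − 42·(-6^{j−1} − 2·7^{j−1}) = -(13·6 − 42)6^{j−1} − 2·(13·7 − 42)7^{j−1} = -36·6^{j−1} − 98·7^{j−1} = -6^{j+1} − 2·7^{j+1}.
So the formula holds for j+1, and by strong induction T_n = -6^n − 2·7^n for all n ≥ 1.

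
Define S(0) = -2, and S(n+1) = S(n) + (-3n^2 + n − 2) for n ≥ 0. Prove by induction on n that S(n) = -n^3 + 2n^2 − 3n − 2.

Base case: S(0) = -2, and -0^3 + 2·0^2 − 3·0 − 2 = -2.
Assume S(k) = -k^3 + 2k^2 − 3k − 2.
Then S(k+1) = S(k) + (-3k^2 + k − 2) = (-k^3 + 2k^2 − 3k − 2) + (-3k^2 + k − 2) = -k^3 − k^2 − 2k − 4,
and -(k+1)^3 + 2·(k+1)^2 − 3·(k+1) − 2 = -k^3 − k^2 − 2k − 4.
By induction, S(n) = -n^3 + 2n^2 − 3n − 2 for all n ≥ 0.

S(n) = -n^3 + 2n^2 − 3n − 2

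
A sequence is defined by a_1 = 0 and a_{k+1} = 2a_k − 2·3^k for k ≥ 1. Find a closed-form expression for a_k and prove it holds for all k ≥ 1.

Claim: a_k = 3·2^k − 2·3^k.

Base case: a_1 = 0, and 3·2^1 − 2·3^1 = 6 − 6 = 0.
Assume a_r = 3·2^r − 2·3^r for some r ≥ 1.
Then a_{r+1} = 2a_r − 2·3^r = 2·(3·2^r − 2·3^r) − 2·3^r = 3·2^{r+1} − 4·3^r − 2·3^r = 3·2^{r+1} − 6·3^r = 3·2^{r+1} − 2·3^{r+1}.
So the formula holds for r+1, and by induction a_k = 3·2^k − 2·3^k for all k ≥ 1.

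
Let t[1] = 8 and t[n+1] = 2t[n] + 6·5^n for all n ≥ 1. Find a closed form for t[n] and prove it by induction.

Claim: t[n] = -2^n + 2·5^n.

Base case: t[1] = 8, and -2^1 + 2·5^1 = -2 + 10 = 8.
Assume t[r] = -2^r + 2·5^r for some r ≥ 1.
Then t[r+1] = 2t[r] + 6·5^r = 2·(-2^r + 2·5^r) + 6·5^r = -2^{r+1} + 4·5^r + 6·5^r = -2^{r+1} + 10·5^r = -2^{r+1} + 2·5^{r+1}.
Hence t[n] = -2^n + 2·5^n for every n ≥ 1, by induction.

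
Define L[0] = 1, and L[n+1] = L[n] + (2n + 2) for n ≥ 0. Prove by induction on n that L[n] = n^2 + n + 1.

Base case: L[0] = 1, and 0^2 + 0 + 1 = 1.
Assume L[m] = m^2 + m + 1.
Then L[m+1] = L[m] + (2m + 2) = (m^2 + m + 1) + (2m + 2) = m^2 + 3m + 3,
and (m+1)^2 + (m+1) + 1 = m^2 + 3m + 3.
By induction, L[n] = n^2 + n + 1 for all n ≥ 0.

L[n] = n^2 + n + 1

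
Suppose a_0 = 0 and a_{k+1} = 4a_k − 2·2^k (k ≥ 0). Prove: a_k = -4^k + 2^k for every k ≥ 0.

Base case: a_0 = 0, and -4^0 + 2^0 = -1 + 1 = 0.
Assume a_m = -4^m + 2^m for some m ≥ 0.
Then a_{m+1} = 4a_m − 2·2^m = 4·(-4^m + 2^m) − 2·2^m = -4^{m+1} + 4·2^m − 2·2^m = -4^{m+1} + 2·2^m = -4^{m+1} + 2^{m+1}.
So the formula holds for m+1, and by induction a_k = -4^k + 2^k for all k ≥ 0.

a_k = -4^k + 2^k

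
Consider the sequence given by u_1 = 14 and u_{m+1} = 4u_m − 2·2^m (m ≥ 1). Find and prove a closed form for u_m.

Claim: u_m = 3·4^m + 2^m.

Base case: u_1 = 14, and 3·4^1 + 2^1 = 12 + 2 = 14.
Assume u_j = 3·4^j + 2^j for some j ≥ 1.
Then u_{j+1} = 4u_j − 2·2^j = 4·(3·4^j + 2^j) − 2·2^j = 3·4^{j+1} + 4·2^j − 2·2^j = 3·4^{j+1} + 2·2^j = 3·4^{j+1} + 2^{j+1}.
This completes the inductive step, so u_m = 3·4^m + 2^m for all m ≥ 1.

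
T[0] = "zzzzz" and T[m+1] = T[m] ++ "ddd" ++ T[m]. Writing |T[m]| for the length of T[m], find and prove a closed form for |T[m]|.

Claim: |T[m]| = 2^{m+3} − 3.

Base case: |T[0]| = 5, and 2^{0+3} − 3 = 5.
Assume |T[j]| = 2^{j+3} − 3.
Then |T[j+1]| = |T[j]| + 3 + |T[j]| = 2|T[j]| + 3 = 2(2^{j+3} − 3) + 3 = 2^{j+1+3} − 6 + 3 = 2^{j+1+3} − 3.
So the formula holds for j+1, and by induction |T[m]| = 2^{m+3} − 3 for all m ≥ 0.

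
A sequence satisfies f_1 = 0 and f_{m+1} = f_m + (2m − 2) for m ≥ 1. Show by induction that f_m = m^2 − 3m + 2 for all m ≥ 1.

Base case: f_1 = 0, and 1^2 − 3·1 + 2 = 0.
Assume f_k = k^2 − 3k + 2.
Then f_{k+1} = f_k + (2k − 2) = (k^2 − 3k + 2) + (2k − 2) = k^2 − k,
and (k+1)^2 − 3·(k+1) + 2 = k^2 − k.
This completes the inductive step, so f_m = m^2 − 3m + 2 for all m ≥ 1.

f_m = m^2 − 3m + 2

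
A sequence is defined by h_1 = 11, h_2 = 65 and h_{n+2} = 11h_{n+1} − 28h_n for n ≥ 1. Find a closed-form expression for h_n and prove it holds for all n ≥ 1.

Claim: h_n = 7^n + 4^n.

Base cases: h_1 = 11 and 7^1 + 4^1 = 11; h_2 = 65 and 7^2 + 4^2 = 65.
Assume h_i = 7^i + 4^i for all 1 ≤ i ≤ j, where j ≥ 2.
Then h_{j+1} = 11h_j − 28h_{j−1} = 11·(7^j + 4^j) − 28·(7^{j−1} + 4^{j−1}) = (11·7 − 28)7^{j−1} + (11·4 − 28)4^{j−1} = 49·7^{j−1} + 16·4^{j−1} = 7^{j+1} + 4^{j+1}.
By strong induction, h_n = 7^n + 4^n for all n ≥ 1.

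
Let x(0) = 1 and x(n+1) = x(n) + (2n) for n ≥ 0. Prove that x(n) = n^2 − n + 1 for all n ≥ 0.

Base case: x(0) = 1, and 0^2 − 0 + 1 = 1.
Assume x(m) = m^2 − m + 1.
Then x(m+1) = x(m) + (2m) = (m^2 − m + 1) + (2m) = m^2 + m + 1,
and (m+1)^2 − (m+1) + 1 = m^2 + m + 1.
Hence x(n) = n^2 − n + 1 for every n ≥ 0, by induction.

x(n) = n^2 − n + 1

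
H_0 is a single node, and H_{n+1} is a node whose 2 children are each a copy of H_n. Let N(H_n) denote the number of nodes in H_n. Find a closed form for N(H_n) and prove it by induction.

Claim: N(H_n) = 2^{n+1} − 1.

Base case: N(H_0) = 1, and 2^{0+1} − 1 = 1.
Assume N(H_r) = 2^{r+1} − 1.
Then N(H_{r+1}) = 1 + 2N(H_r) = 1 + 2(2^{r+1} − 1) = 2^{r+2} − 2 + 1 = 2^{r+2} − 1.
Hence N(H_n) = 2^{n+1} − 1 for every n ≥ 0, by induction.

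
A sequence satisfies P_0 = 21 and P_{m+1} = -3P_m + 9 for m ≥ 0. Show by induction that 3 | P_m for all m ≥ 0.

Base case: P_0 = 21 = 3·7, so 3 | P_0.
Assume 3 | P_r, so P_r = 3t for some integer t.
Then P_{r+1} = -3P_r + 9 = -3·(3t) + 9 = 3(-3t + 3), so 3 | P_{r+1}.
Hence 3 | P_m for every m ≥ 0, by induction.

3 | P_m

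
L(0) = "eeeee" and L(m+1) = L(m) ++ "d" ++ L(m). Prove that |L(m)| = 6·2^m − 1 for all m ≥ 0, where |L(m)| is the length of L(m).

Base case: |L(0)| = 5, and 6·2^0 − 1 = 5.
Assume |L(k)| = 6·2^k − 1.
Then |L(k+1)| = |L(k)| + 1 + |L(k)| = 2|L(k)| + 1 = 2(6·2^k − 1) + 1 = 6·2^{k+1} − 2 + 1 = 6·2^{k+1} − 1.
So the formula holds for k+1, and by induction |L(m)| = 6·2^m − 1 for all m ≥ 0.

|L(m)| = 6·2^m − 1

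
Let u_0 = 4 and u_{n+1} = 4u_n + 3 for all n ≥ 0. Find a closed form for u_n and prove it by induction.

Claim: u_n = 5·4^n − 1.

Base case: u_0 = 4, and 5·4^0 − 1 = 5 − 1 = 4.
Assume u_j = 5·4^j − 1 for some j ≥ 0.
Then u_{j+1} = 4u_j + 3 = 4·(5·4^j − 1) + 3 = 20·4^j − 4 + 3 = 5·4^{j+1} − 1.
So the formula holds for j+1, and by induction u_n = 5·4^n − 1 for all n ≥ 0.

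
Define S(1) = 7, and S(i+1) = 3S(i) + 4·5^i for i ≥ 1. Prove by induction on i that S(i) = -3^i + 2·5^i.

Base case: S(1) = 7, and -3^1 + 2·5^1 = -3 + 10 = 7.
Assume S(r) = -3^r + 2·5^r for some r ≥ 1.
Then S(r+1) = 3S(r) + 4·5^r = 3·(-3^r + 2·5^r) + 4·5^r = -3^{r+1} + 6·5^r + 4·5^r = -3^{r+1} + 10·5^r = -3^{r+1} + 2·5^{r+1}.
This completes the inductive step, so S(i) = -3^i + 2·5^i for all i ≥ 1.

S(i) = -3^i + 2·5^i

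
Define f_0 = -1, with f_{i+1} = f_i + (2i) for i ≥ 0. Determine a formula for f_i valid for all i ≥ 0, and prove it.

Claim: f_i = i^2 − i − 1.

Base case: f_0 = -1, and 0^2 − 0 − 1 = -1.
Assume f_m = m^2 − m − 1.
Then f_{m+1} = f_m + (2m) = (m^2 − m − 1) + (2m) = m^2 + m − 1,
and (m+1)^2 − (m+1) − 1 = m^2 + m − 1.
This completes the inductive step, so f_i = i^2 − i − 1 for all i ≥ 0.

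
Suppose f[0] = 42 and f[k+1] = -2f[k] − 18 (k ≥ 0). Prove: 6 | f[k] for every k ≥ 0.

Base case: f[0] = 42 = 6·7, so 6 | f[0].
Assume 6 | f[j], so f[j] = 6t for some integer t.
Then f[j+1] = -2f[j] − 18 = -2·(6t) − 18 = 6(-2t − 3), so 6 | f[j+1].
Hence 6 | f[k] for every k ≥ 0, by induction.

6 | f[k]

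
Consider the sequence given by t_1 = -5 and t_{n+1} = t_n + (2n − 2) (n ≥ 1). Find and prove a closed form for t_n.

Claim: t_n = n^2 − 3n − 3.

Base case: t_1 = -5, and 1^2 − 3·1 − 3 = -5.
Assume t_j = j^2 − 3j − 3.
Then t_{j+1} = t_j + (2j − 2) = (j^2 − 3j − 3) + (2j − 2) = j^2 − j − 5,
and (j+1)^2 − 3·(j+1) − 3 = j^2 − j − 5.
This completes the inductive step, so t_n = n^2 − 3n − 3 for all n ≥ 1.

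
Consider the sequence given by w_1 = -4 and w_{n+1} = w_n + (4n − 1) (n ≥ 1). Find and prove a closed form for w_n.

Claim: w_n = 2n^2 − 3n − 3.

Base case: w_1 = -4, and 2·1^2 − 3·1 − 3 = -4.
Assume w_r = 2r^2 − 3r − 3.
Then w_{r+1} = w_r + (4r − 1) = (2r^2 − 3r − 3) + (4r − 1) = 2r^2 + r − 4,
and 2·(r+1)^2 − 3·(r+1) − 3 = 2r^2 + r − 4.
This completes the inductive step, so w_n = 2n^2 − 3n − 3 for all n ≥ 1.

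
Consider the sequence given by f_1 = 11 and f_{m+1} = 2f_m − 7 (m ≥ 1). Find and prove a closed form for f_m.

Claim: f_m = 2^{m+1} + 7.

Base case: f_1 = 11, and 2^{1+1} + 7 = 4 + 7 = 11.
Assume f_k = 2^{k+1} + 7 for some k ≥ 1.
Then f_{k+1} = 2f_k − 7 = 2·(2^{k+1} + 7) − 7 = 2^{k+2} + 14 − 7 = 2^{k+2} + 7.
This completes the inductive step, so f_m = 2^{m+1} + 7 for all m ≥ 1.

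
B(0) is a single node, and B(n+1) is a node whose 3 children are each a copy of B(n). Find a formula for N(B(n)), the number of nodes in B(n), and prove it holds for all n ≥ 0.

Claim: N(B(n)) = (3^{n+1} − 1)/2.

Base case: N(B(0)) = 1, and (3^{0+1} − 1)/2 = 1.
Assume N(B(j)) = (3^{j+1} − 1)/2.
Then N(B(j+1)) = 1 + 3N(B(j)) = 1 + 3·(3^{j+1} − 1)/2 = 1 + (3^{j+2} − 3)/2 = (2 + 3^{j+2} − 3)/2 = (3^{j+2} − 1)/2.
Hence N(B(n)) = (3^{n+1} − 1)/2 for every n ≥ 0, by induction.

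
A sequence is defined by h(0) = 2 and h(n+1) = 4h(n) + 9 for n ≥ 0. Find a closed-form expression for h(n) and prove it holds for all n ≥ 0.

Claim: h(n) = 5·4^n − 3.

Base case: h(0) = 2, and 5·4^0 − 3 = 5 − 3 = 2.
Assume h(r) = 5·4^r − 3 for some r ≥ 0.
Then h(r+1) = 4h(r) + 9 = 4·(5·4^r − 3) + 9 = 20·4^r − 12 + 9 = 5·4^{r+1} − 3.
This completes the inductive step, so h(n) = 5·4^n − 3 for all n ≥ 0.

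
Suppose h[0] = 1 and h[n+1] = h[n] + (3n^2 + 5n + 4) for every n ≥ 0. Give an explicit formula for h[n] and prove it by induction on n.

Claim: h[n] = n^3 + n^2 + 2n + 1.

Base case: h[0] = 1, and 0^3 + 0^2 + 2·0 + 1 = 1.
Assume h[m] = m^3 + m^2 + 2m + 1.
Then h[m+1] = h[m] + (3m^2 + 5m + 4) = (m^3 + m^2 + 2m + 1) + (3m^2 + 5m + 4) = m^3 + 4m^2 + 7m + 5,
and (m+1)^3 + (m+1)^2 + 2·(m+1) + 1 = m^3 + 4m^2 + 7m + 5.
By induction, h[n] = n^3 + n^2 + 2n + 1 for all n ≥ 0.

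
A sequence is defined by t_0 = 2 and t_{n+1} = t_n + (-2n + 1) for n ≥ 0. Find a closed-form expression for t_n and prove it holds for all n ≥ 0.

Claim: t_n = -n^2 + 2n + 2.

Base case: t_0 = 2, and -0^2 + 2·0 + 2 = 2.
Assume t_k = -k^2 + 2k + 2.
Then t_{k+1} = t_k + (-2k + 1) = (-k^2 + 2k + 2) + (-2k + 1) = -k^2 + 3,
and -(k+1)^2 + 2·(k+1) + 2 = -k^2 + 3.
By induction, t_n = -n^2 + 2n + 2 for all n ≥ 0.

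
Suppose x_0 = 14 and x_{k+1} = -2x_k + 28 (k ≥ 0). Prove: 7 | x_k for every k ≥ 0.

Base case: x_0 = 14 = 7·2, so 7 | x_0.
Assume 7 | x_r, so x_r = 7t for some integer t.
Then x_{r+1} = -2x_r + 28 = -2·(7t) + 28 = 7(-2t + 4), so 7 | x_{r+1}.
This completes the inductive step, so 7 | x_k for all k ≥ 0.

7 | x_k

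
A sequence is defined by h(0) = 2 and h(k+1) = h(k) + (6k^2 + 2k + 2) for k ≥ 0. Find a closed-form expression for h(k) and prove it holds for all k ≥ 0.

Claim: h(k) = 2k^3 − 2k^2 + 2k + 2.

Base case: h(0) = 2, and 2·0^3 − 2·0^2 + 2·0 + 2 = 2.
Assume h(r) = 2r^3 − 2r^2 + 2r + 2.
Then h(r+1) = h(r) + (6r^2 + 2r + 2) = (2r^3 − 2r^2 + 2r + 2) + (6r^2 + 2r + 2) = 2r^3 + 4r^2 + 4r + 4,
and 2·(r+1)^3 − 2·(r+1)^2 + 2·(r+1) + 2 = 2r^3 + 4r^2 + 4r + 4.
By induction, h(k) = 2k^3 − 2k^2 + 2k + 2 for all k ≥ 0.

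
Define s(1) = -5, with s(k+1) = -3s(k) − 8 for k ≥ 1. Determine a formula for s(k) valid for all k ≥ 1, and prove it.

Claim: s(k) = (-3)^k − 2.

Base case: s(1) = -5, and (-3)^1 − 2 = -3 − 2 = -5.
Assume s(r) = (-3)^r − 2 for some r ≥ 1.
Then s(r+1) = -3s(r) − 8 = -3·((-3)^r − 2) − 8 = -3·(-3)^r + 6 − 8 = (-3)^{r+1} − 2.
So the formula holds for r+1, and by induction s(k) = (-3)^k − 2 for all k ≥ 1.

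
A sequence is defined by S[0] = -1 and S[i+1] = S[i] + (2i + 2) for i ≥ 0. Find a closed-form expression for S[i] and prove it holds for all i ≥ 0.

Claim: S[i] = i^2 + i − 1.

Base case: S[0] = -1, and 0^2 + 0 − 1 = -1.
Assume S[j] = j^2 + j − 1.
Then S[j+1] = S[j] + (2j + 2) = (j^2 + j − 1) + (2j + 2) = j^2 + 3j + 1,
and (j+1)^2 + (j+1) − 1 = j^2 + 3j + 1.
This completes the inductive step, so S[i] = i^2 + i − 1 for all i ≥ 0.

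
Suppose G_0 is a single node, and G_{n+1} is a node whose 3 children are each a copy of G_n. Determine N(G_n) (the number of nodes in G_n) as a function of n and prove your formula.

Claim: N(G_n) = (3^{n+1} − 1)/2.

Base case: N(G_0) = 1, and (3^{0+1} − 1)/2 = 1.
Assume N(G_k) = (3^{k+1} − 1)/2.
Then N(G_{k+1}) = 1 + 3N(G_k) = 1 + 3·(3^{k+1} − 1)/2 = 1 + (3^{k+2} − 3)/2 = (2 + 3^{k+2} − 3)/2 = (3^{k+2} − 1)/2.
By induction, N(G_n) = (3^{n+1} − 1)/2 for all n ≥ 0.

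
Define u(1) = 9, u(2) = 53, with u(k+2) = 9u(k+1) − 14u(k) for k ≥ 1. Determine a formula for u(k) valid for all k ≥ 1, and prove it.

Claim: u(k) = 7^k + 2^k.

Base cases: u(1) = 9 and 7^1 + 2^1 = 9; u(2) = 53 and 7^2 + 2^2 = 53.
Assume u(j) = 7^j + 2^j for all 1 ≤ j ≤ r, where r ≥ 2.
Then u(r+1) = 9u(r) − 14u(r−1) = 9·(7^r + 2^r) − 14·(7^{r−1} + 2^{r−1}) = (9·7 − 14)7^{r−1} + (9·2 − 14)2^{r−1} = 49·7^{r−1} + 4·2^{r−1} = 7^{r+1} + 2^{r+1}.
By strong induction, u(k) = 7^k + 2^k for all k ≥ 1.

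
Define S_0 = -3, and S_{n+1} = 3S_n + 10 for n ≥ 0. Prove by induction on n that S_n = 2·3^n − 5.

Base case: S_0 = -3, and 2·3^0 − 5 = 2 − 5 = -3.
Assume S_m = 2·3^m − 5 for some m ≥ 0.
Then S_{m+1} = 3S_m + 10 = 3·(2·3^m − 5) + 10 = 6·3^m − 15 + 10 = 2·3^{m+1} − 5.
So the formula holds for m+1, and by induction S_n = 2·3^n − 5 for all n ≥ 0.

S_n = 2·3^n − 5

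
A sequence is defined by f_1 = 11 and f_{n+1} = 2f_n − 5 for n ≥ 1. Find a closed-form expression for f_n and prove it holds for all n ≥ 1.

Claim: f_n = 3·2^n + 5.

Base case: f_1 = 11, and 3·2^1 + 5 = 6 + 5 = 11.
Assume f_m = 3·2^m + 5 for some m ≥ 1.
Then f_{m+1} = 2f_m − 5 = 2·(3·2^m + 5) − 5 = 6·2^m + 10 − 5 = 3·2^{m+1} + 5.
This completes the inductive step, so f_n = 3·2^n + 5 for all n ≥ 1.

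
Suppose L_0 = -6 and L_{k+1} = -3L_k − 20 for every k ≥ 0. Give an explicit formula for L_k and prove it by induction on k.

Claim: L_k = -(-3)^k − 5.

Base case: L_0 = -6, and -(-3)^0 − 5 = -1 − 5 = -6.
Assume L_r = -(-3)^r − 5 for some r ≥ 0.
Then L_{r+1} = -3L_r − 20 = -3·(-(-3)^r − 5) − 20 = 3·(-3)^r + 15 − 20 = -(-3)^{r+1} − 5.
So the formula holds for r+1, and by induction L_k = -(-3)^k − 5 for all k ≥ 0.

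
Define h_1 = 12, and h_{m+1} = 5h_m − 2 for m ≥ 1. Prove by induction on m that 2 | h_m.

Base case: h_1 = 12 = 2·6, so 2 | h_1.
Assume 2 | h_j, so h_j = 2t for some integer t.
Then h_{j+1} = 5h_j − 2 = 5·(2t) − 2 = 2(5t − 1), so 2 | h_{j+1}.
So the property holds for j+1, and by induction 2 | h_m for all m ≥ 1.

2 | h_m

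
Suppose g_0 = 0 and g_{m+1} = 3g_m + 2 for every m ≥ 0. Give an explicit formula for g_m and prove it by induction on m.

Claim: g_m = 3^m − 1.

Base case: g_0 = 0, and 3^0 − 1 = 1 − 1 = 0.
Assume g_k = 3^k − 1 for some k ≥ 0.
Then g_{k+1} = 3g_k + 2 = 3·(3^k − 1) + 2 = 3^{k+1} − 3 + 2 = 3^{k+1} − 1.
By induction, g_m = 3^m − 1 for all m ≥ 0.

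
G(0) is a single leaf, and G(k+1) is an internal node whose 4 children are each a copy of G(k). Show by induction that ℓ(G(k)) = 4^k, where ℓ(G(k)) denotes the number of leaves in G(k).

Base case: ℓ(G(0)) = 1, and 4^0 = 1.
Assume ℓ(G(m)) = 4^m.
Then ℓ(G(m+1)) = 4·ℓ(G(m)) = 4·4^m = 4^{m+1}.
So the formula holds for m+1, and by induction ℓ(G(k)) = 4^k for all k ≥ 0.

ℓ(G(k)) = 4^k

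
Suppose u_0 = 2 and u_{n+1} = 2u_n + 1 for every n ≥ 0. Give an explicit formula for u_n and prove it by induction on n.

Claim: u_n = 3·2^n − 1.

Base case: u_0 = 2, and 3·2^0 − 1 = 3 − 1 = 2.
Assume u_j = 3·2^j − 1 for some j ≥ 0.
Then u_{j+1} = 2u_j + 1 = 2·(3·2^j − 1) + 1 = 6·2^j − 2 + 1 = 3·2^{j+1} − 1.
Hence u_n = 3·2^n − 1 for every n ≥ 0, by induction.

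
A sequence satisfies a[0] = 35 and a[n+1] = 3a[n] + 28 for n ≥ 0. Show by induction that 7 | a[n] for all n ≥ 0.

Base case: a[0] = 35 = 7·5, so 7 | a[0].
Assume 7 | a[r], so a[r] = 7t for some integer t.
Then a[r+1] = 3a[r] + 28 = 3·(7t) + 28 = 7(3t + 4), so 7 | a[r+1].
So the property holds for r+1, and by induction 7 | a[n] for all n ≥ 0.

7 | a[n]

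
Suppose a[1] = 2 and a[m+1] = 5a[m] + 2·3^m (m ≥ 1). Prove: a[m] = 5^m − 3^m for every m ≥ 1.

Base case: a[1] = 2, and 5^1 − 3^1 = 5 − 3 = 2.
Assume a[j] = 5^j − 3^j for some j ≥ 1.
Then a[j+1] = 5a[j] + 2·3^j = 5·(5^j − 3^j) + 2·3^j = 5^{j+1} − 5·3^j + 2·3^j = 5^{j+1} − 3·3^j = 5^{j+1} − 3^{j+1}.
Hence a[m] = 5^m − 3^m for every m ≥ 1, by induction.

a[m] = 5^m − 3^m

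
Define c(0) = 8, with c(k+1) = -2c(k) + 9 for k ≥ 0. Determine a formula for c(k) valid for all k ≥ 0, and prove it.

Claim: c(k) = 5·(-2)^k + 3.

Base case: c(0) = 8, and 5·(-2)^0 + 3 = 5 + 3 = 8.
Assume c(r) = 5·(-2)^r + 3 for some r ≥ 0.
Then c(r+1) = -2c(r) + 9 = -2·(5·(-2)^r + 3) + 9 = -10·(-2)^r − 6 + 9 = 5·(-2)^{r+1} + 3.
By induction, c(k) = 5·(-2)^k + 3 for all k ≥ 0.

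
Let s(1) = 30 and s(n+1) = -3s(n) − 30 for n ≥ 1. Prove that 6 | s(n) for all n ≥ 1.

Base case: s(1) = 30 = 6·5, so 6 | s(1).
Assume 6 | s(m), so s(m) = 6t for some integer t.
Then s(m+1) = -3s(m) − 30 = -3·(6t) − 30 = 6(-3t − 5), so 6 | s(m+1).
Hence 6 | s(n) for every n ≥ 1, by induction.

6 | s(n)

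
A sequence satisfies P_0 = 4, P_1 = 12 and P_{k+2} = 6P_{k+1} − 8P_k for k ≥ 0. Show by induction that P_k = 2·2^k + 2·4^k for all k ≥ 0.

Base cases: P_0 = 4 and 2·2^0 + 2·4^0 = 4; P_1 = 12 and 2·2^1 + 2·4^1 = 12.
Assume P_j = 2·2^j + 2·4^j for all 0 ≤ j ≤ m, where m ≥ 1.
Then P_{m+1} = 6P_m − 8P_{m−1} = 6·(2·2^m + 2·4^m) − 8·(2·2^{m−1} + 2·4^{m−1}) = 2·(6·2 − 8)2^{m−1} + 2·(6·4 − 8)4^{m−1} = 8·2^{m−1} + 32·4^{m−1} = 2·2^{m+1} + 2·4^{m+1}.
Hence P_k = 2·2^k + 2·4^k for every k ≥ 0, by strong induction.

P_k = 2·2^k + 2·4^k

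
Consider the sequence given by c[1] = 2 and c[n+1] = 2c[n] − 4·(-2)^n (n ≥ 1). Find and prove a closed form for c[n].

Claim: c[n] = 2·2^n + (-2)^n.

Base case: c[1] = 2, and 2·2^1 + (-2)^1 = 4 − 2 = 2.
Assume c[k] = 2·2^k + (-2)^k for some k ≥ 1.
Then c[k+1] = 2c[k] − 4·(-2)^k = 2·(2·2^k + (-2)^k) − 4·(-2)^k = 2·2^{k+1} + 2·(-2)^k − 4·(-2)^k = 2·2^{k+1} − 2·(-2)^k = 2·2^{k+1} + (-2)^{k+1}.
This completes the inductive step, so c[n] = 2·2^n + (-2)^n for all n ≥ 1.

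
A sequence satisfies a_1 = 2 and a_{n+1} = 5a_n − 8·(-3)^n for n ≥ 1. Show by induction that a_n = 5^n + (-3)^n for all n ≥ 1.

Base case: a_1 = 2, and 5^1 + (-3)^1 = 5 − 3 = 2.
Assume a_j = 5^j + (-3)^j for some j ≥ 1.
Then a_{j+1} = 5a_j − 8·(-3)^j = 5·(5^j + (-3)^j) − 8·(-3)^j = 5^{j+1} + 5·(-3)^j − 8·(-3)^j = 5^{j+1} − 3·(-3)^j = 5^{j+1} + (-3)^{j+1}.
This completes the inductive step, so a_n = 5^n + (-3)^n for all n ≥ 1.

a_n = 5^n + (-3)^n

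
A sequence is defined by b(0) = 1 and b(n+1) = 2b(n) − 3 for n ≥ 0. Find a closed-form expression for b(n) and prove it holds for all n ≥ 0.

Claim: b(n) = -2^{n+1} + 3.

Base case: b(0) = 1, and -2^{0+1} + 3 = -2 + 3 = 1.
Assume b(k) = -2^{k+1} + 3 for some k ≥ 0.
Then b(k+1) = 2b(k) − 3 = 2·(-2^{k+1} + 3) − 3 = -2^{k+2} + 6 − 3 = -2^{k+2} + 3.
This completes the inductive step, so b(n) = -2^{n+1} + 3 for all n ≥ 0.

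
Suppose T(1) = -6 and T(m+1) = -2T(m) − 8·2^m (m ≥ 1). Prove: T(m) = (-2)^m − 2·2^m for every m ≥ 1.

Base case: T(1) = -6, and (-2)^1 − 2·2^1 = -2 − 4 = -6.
Assume T(r) = (-2)^r − 2·2^r for some r ≥ 1.
Then T(r+1) = -2T(r) − 8·2^r = -2·((-2)^r − 2·2^r) − 8·2^r = (-2)^{r+1} + 4·2^r − 8·2^r = (-2)^{r+1} − 4·2^r = (-2)^{r+1} − 2·2^{r+1}.
So the formula holds for r+1, and by induction T(m) = (-2)^m − 2·2^m for all m ≥ 1.

T(m) = (-2)^m − 2·2^m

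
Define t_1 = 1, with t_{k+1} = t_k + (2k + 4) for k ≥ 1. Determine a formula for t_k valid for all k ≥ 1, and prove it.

Claim: t_k = k^2 + 3k − 3.

Base case: t_1 = 1, and 1^2 + 3·1 − 3 = 1.
Assume t_j = j^2 + 3j − 3.
Then t_{j+1} = t_j + (2j + 4) = (j^2 + 3j − 3) + (2j + 4) = j^2 + 5j + 1,
and (j+1)^2 + 3·(j+1) − 3 = j^2 + 5j + 1.
Hence t_k = k^2 + 3k − 3 for every k ≥ 1, by induction.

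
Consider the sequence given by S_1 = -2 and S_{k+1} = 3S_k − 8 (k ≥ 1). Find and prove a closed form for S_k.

Claim: S_k = -2·3^k + 4.

Base case: S_1 = -2, and -2·3^1 + 4 = -6 + 4 = -2.
Assume S_j = -2·3^j + 4 for some j ≥ 1.
Then S_{j+1} = 3S_j − 8 = 3·(-2·3^j + 4) − 8 = -6·3^j + 12 − 8 = -2·3^{j+1} + 4.
So the formula holds for j+1, and by induction S_k = -2·3^k + 4 for all k ≥ 1.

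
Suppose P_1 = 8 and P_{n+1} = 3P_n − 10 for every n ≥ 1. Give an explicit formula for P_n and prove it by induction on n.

Claim: P_n = 3^n + 5.

Base case: P_1 = 8, and 3^1 + 5 = 3 + 5 = 8.
Assume P_m = 3^m + 5 for some m ≥ 1.
Then P_{m+1} = 3P_m − 10 = 3·(3^m + 5) − 10 = 3^{m+1} + 15 − 10 = 3^{m+1} + 5.
So the formula holds for m+1, and by induction P_n = 3^n + 5 for all n ≥ 1.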